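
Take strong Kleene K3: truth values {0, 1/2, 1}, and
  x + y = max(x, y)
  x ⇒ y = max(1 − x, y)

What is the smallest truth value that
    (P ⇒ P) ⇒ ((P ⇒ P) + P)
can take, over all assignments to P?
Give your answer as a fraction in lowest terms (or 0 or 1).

Take P = 1/2:
P ⇒ P = 1/2 ⇒ 1/2 = 1/2
P ⇒ P = 1/2 ⇒ 1/2 = 1/2
(P ⇒ P) + P = 1/2 + 1/2 = 1/2
(P ⇒ P) ⇒ ((P ⇒ P) + P) = 1/2 ⇒ 1/2 = 1/2
No assignment yields a value below 1/2, so this is the minimum.

1/2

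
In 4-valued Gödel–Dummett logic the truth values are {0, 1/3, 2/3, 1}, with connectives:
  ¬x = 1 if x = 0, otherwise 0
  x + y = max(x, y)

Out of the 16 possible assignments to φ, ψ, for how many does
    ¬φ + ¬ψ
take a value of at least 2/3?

φ = 0, ψ = 0 ↦ 1  ≥
φ = 0, ψ = 1/3 ↦ 1  ≥
φ = 0, ψ = 2/3 ↦ 1  ≥
φ = 0, ψ = 1 ↦ 1  ≥
φ = 1/3, ψ = 0 ↦ 1  ≥
φ = 1/3, ψ = 1/3 ↦ 0  <
φ = 1/3, ψ = 2/3 ↦ 0  <
φ = 1/3, ψ = 1 ↦ 0  <
φ = 2/3, ψ = 0 ↦ 1  ≥
φ = 2/3, ψ = 1/3 ↦ 0  <
φ = 2/3, ψ = 2/3 ↦ 0  <
φ = 2/3, ψ = 1 ↦ 0  <
φ = 1, ψ = 0 ↦ 1  ≥
φ = 1, ψ = 1/3 ↦ 0  <
φ = 1, ψ = 2/3 ↦ 0  <
φ = 1, ψ = 1 ↦ 0  <
So 7 of the 16 assignments meet the threshold.

7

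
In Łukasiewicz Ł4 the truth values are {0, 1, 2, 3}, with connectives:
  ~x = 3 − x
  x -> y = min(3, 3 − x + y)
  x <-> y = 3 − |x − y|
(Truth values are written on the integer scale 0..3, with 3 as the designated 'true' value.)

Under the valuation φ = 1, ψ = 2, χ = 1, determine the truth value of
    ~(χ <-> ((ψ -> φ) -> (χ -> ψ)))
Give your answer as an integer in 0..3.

ψ -> φ = 2 -> 1 = 2
χ -> ψ = 1 -> 2 = 3
(ψ -> φ) -> (χ -> ψ) = 2 -> 3 = 3
χ <-> ((ψ -> φ) -> (χ -> ψ)) = 1 <-> 3 = 1
~(χ <-> ((ψ -> φ) -> (χ -> ψ))) = ~1 = 2

2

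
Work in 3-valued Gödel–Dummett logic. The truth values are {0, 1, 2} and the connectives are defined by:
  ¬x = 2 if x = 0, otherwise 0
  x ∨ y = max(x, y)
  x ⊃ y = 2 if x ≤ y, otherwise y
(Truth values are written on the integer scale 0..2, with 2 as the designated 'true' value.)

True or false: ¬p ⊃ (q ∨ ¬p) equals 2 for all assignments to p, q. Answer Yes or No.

Yes

p = 0, q = 0 ↦ 2
p = 0, q = 1 ↦ 2
p = 0, q = 2 ↦ 2
p = 1, q = 0 ↦ 2
p = 1, q = 1 ↦ 2
p = 1, q = 2 ↦ 2
p = 2, q = 0 ↦ 2
p = 2, q = 1 ↦ 2
p = 2, q = 2 ↦ 2
Every assignment gives a value ≥ 2.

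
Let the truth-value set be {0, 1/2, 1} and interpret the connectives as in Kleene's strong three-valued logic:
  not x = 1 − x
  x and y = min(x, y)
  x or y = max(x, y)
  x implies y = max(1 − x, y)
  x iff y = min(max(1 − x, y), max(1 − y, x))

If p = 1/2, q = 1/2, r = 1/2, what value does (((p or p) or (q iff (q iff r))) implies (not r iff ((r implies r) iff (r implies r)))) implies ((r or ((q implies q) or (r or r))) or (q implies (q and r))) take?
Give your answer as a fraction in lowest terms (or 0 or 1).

p or p = 1/2 or 1/2 = 1/2
q iff r = 1/2 iff 1/2 = 1/2
q iff (q iff r) = 1/2 iff 1/2 = 1/2
(p or p) or (q iff (q iff r)) = 1/2 or 1/2 = 1/2
not r = not 1/2 = 1/2
r implies r = 1/2 implies 1/2 = 1/2
r implies r = 1/2 implies 1/2 = 1/2
(r implies r) iff (r implies r) = 1/2 iff 1/2 = 1/2
not r iff ((r implies r) iff (r implies r)) = 1/2 iff 1/2 = 1/2
((p or p) or (q iff (q iff r))) implies (not r iff ((r implies r) iff (r implies r))) = 1/2 implies 1/2 = 1/2
q implies q = 1/2 implies 1/2 = 1/2
r or r = 1/2 or 1/2 = 1/2
(q implies q) or (r or r) = 1/2 or 1/2 = 1/2
r or ((q implies q) or (r or r)) = 1/2 or 1/2 = 1/2
q and r = 1/2 and 1/2 = 1/2
q implies (q and r) = 1/2 implies 1/2 = 1/2
(r or ((q implies q) or (r or r))) or (q implies (q and r)) = 1/2 or 1/2 = 1/2
(((p or p) or (q iff (q iff r))) implies (not r iff ((r implies r) iff (r implies r)))) implies ((r or ((q implies q) or (r or r))) or (q implies (q and r))) = 1/2 implies 1/2 = 1/2

1/2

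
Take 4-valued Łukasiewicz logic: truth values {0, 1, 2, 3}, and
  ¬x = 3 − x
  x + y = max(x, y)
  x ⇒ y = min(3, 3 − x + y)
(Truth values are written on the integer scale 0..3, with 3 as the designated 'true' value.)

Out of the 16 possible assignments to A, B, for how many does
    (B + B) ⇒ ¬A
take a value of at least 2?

13

A = 0, B = 0 ↦ 3  ≥
A = 0, B = 1 ↦ 3  ≥
A = 0, B = 2 ↦ 3  ≥
A = 0, B = 3 ↦ 3  ≥
A = 1, B = 0 ↦ 3  ≥
A = 1, B = 1 ↦ 3  ≥
A = 1, B = 2 ↦ 3  ≥
A = 1, B = 3 ↦ 2  ≥
A = 2, B = 0 ↦ 3  ≥
A = 2, B = 1 ↦ 3  ≥
A = 2, B = 2 ↦ 2  ≥
A = 2, B = 3 ↦ 1  <
A = 3, B = 0 ↦ 3  ≥
A = 3, B = 1 ↦ 2  ≥
A = 3, B = 2 ↦ 1  <
A = 3, B = 3 ↦ 0  <
So 13 of the 16 assignments meet the threshold.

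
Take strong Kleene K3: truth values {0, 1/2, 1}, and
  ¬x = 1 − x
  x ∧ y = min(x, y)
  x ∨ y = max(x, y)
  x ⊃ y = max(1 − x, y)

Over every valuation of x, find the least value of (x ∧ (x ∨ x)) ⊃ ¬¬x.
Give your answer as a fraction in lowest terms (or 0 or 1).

Take x = 1/2:
x ∨ x = 1/2 ∨ 1/2 = 1/2
x ∧ (x ∨ x) = 1/2 ∧ 1/2 = 1/2
¬x = ¬1/2 = 1/2
¬¬x = ¬1/2 = 1/2
(x ∧ (x ∨ x)) ⊃ ¬¬x = 1/2 ⊃ 1/2 = 1/2
No assignment yields a value below 1/2, so this is the minimum.

1/2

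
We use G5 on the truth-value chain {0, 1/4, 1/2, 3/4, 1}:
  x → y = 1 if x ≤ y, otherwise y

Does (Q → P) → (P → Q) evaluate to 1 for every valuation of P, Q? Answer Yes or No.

No

Counterexample: take P = 1/4, Q = 0.
Q → P = 0 → 1/4 = 1
P → Q = 1/4 → 0 = 0
(Q → P) → (P → Q) = 1 → 0 = 0
This gives 0 ≠ 1.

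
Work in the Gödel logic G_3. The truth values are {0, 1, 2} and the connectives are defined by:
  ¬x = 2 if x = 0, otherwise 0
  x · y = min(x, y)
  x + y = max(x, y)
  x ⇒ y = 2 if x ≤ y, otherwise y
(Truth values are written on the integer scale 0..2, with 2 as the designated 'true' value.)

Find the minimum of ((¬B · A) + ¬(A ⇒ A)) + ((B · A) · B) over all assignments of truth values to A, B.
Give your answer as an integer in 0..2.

Take A = 0, B = 0:
¬B = ¬0 = 2
¬B · A = 2 · 0 = 0
A ⇒ A = 0 ⇒ 0 = 2
¬(A ⇒ A) = ¬2 = 0
(¬B · A) + ¬(A ⇒ A) = 0 + 0 = 0
B · A = 0 · 0 = 0
(B · A) · B = 0 · 0 = 0
((¬B · A) + ¬(A ⇒ A)) + ((B · A) · B) = 0 + 0 = 0
No assignment yields a value below 0, so this is the minimum.

0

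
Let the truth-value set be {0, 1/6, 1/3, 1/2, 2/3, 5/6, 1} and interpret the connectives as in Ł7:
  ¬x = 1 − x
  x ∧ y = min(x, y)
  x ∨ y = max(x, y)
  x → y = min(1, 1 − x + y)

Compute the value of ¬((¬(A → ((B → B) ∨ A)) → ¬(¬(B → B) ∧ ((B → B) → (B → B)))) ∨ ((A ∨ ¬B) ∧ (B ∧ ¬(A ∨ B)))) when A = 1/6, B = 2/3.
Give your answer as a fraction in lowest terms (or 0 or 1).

0

B → B = 2/3 → 2/3 = 1
(B → B) ∨ A = 1 ∨ 1/6 = 1
A → ((B → B) ∨ A) = 1/6 → 1 = 1
¬(A → ((B → B) ∨ A)) = ¬1 = 0
B → B = 2/3 → 2/3 = 1
¬(B → B) = ¬1 = 0
B → B = 2/3 → 2/3 = 1
B → B = 2/3 → 2/3 = 1
(B → B) → (B → B) = 1 → 1 = 1
¬(B → B) ∧ ((B → B) → (B → B)) = 0 ∧ 1 = 0
¬(¬(B → B) ∧ ((B → B) → (B → B))) = ¬0 = 1
¬(A → ((B → B) ∨ A)) → ¬(¬(B → B) ∧ ((B → B) → (B → B))) = 0 → 1 = 1
¬B = ¬2/3 = 1/3
A ∨ ¬B = 1/6 ∨ 1/3 = 1/3
A ∨ B = 1/6 ∨ 2/3 = 2/3
¬(A ∨ B) = ¬2/3 = 1/3
B ∧ ¬(A ∨ B) = 2/3 ∧ 1/3 = 1/3
(A ∨ ¬B) ∧ (B ∧ ¬(A ∨ B)) = 1/3 ∧ 1/3 = 1/3
(¬(A → ((B → B) ∨ A)) → ¬(¬(B → B) ∧ ((B → B) → (B → B)))) ∨ ((A ∨ ¬B) ∧ (B ∧ ¬(A ∨ B))) = 1 ∨ 1/3 = 1
¬((¬(A → ((B → B) ∨ A)) → ¬(¬(B → B) ∧ ((B → B) → (B → B)))) ∨ ((A ∨ ¬B) ∧ (B ∧ ¬(A ∨ B)))) = ¬1 = 0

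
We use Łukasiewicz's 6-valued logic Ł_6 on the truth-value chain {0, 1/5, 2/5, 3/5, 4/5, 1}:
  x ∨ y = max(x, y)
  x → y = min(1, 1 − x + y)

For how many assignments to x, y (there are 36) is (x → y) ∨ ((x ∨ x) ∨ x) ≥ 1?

26

value 1: 26 assignments (counts)
value 4/5: 7 assignments
value 3/5: 3 assignments
So 26 of the 36 assignments meet the threshold.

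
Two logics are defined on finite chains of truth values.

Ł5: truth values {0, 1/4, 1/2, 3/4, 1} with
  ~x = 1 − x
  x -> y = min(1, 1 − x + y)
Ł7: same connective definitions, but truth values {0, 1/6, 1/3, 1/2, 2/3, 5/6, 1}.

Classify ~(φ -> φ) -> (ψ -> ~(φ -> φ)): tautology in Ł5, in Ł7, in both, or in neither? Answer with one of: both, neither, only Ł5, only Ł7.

both

In Ł5: every assignment gives 1 — tautology.
In Ł7: every assignment gives 1 — tautology.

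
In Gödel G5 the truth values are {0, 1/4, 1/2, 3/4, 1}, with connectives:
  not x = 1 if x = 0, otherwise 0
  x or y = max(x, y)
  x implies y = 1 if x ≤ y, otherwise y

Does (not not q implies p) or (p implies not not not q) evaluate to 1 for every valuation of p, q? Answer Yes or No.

Counterexample: take p = 1/4, q = 1/4.
not q = not 1/4 = 0
not not q = not 0 = 1
not not q implies p = 1 implies 1/4 = 1/4
not q = not 1/4 = 0
not not q = not 0 = 1
not not not q = not 1 = 0
p implies not not not q = 1/4 implies 0 = 0
(not not q implies p) or (p implies not not not q) = 1/4 or 0 = 1/4
This gives 1/4 ≠ 1.

No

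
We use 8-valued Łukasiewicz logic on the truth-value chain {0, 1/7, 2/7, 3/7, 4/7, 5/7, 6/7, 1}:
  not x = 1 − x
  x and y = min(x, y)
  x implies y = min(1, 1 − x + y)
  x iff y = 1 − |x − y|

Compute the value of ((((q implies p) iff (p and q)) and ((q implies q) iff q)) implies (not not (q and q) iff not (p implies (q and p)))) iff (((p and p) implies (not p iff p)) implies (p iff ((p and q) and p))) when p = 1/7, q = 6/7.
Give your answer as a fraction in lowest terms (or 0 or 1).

2/7

q implies p = 6/7 implies 1/7 = 2/7
p and q = 1/7 and 6/7 = 1/7
(q implies p) iff (p and q) = 2/7 iff 1/7 = 6/7
q implies q = 6/7 implies 6/7 = 1
(q implies q) iff q = 1 iff 6/7 = 6/7
((q implies p) iff (p and q)) and ((q implies q) iff q) = 6/7 and 6/7 = 6/7
q and q = 6/7 and 6/7 = 6/7
not (q and q) = not 6/7 = 1/7
not not (q and q) = not 1/7 = 6/7
q and p = 6/7 and 1/7 = 1/7
p implies (q and p) = 1/7 implies 1/7 = 1
not (p implies (q and p)) = not 1 = 0
not not (q and q) iff not (p implies (q and p)) = 6/7 iff 0 = 1/7
(((q implies p) iff (p and q)) and ((q implies q) iff q)) implies (not not (q and q) iff not (p implies (q and p))) = 6/7 implies 1/7 = 2/7
p and p = 1/7 and 1/7 = 1/7
not p = not 1/7 = 6/7
not p iff p = 6/7 iff 1/7 = 2/7
(p and p) implies (not p iff p) = 1/7 implies 2/7 = 1
p and q = 1/7 and 6/7 = 1/7
(p and q) and p = 1/7 and 1/7 = 1/7
p iff ((p and q) and p) = 1/7 iff 1/7 = 1
((p and p) implies (not p iff p)) implies (p iff ((p and q) and p)) = 1 implies 1 = 1
((((q implies p) iff (p and q)) and ((q implies q) iff q)) implies (not not (q and q) iff not (p implies (q and p)))) iff (((p and p) implies (not p iff p)) implies (p iff ((p and q) and p))) = 2/7 iff 1 = 2/7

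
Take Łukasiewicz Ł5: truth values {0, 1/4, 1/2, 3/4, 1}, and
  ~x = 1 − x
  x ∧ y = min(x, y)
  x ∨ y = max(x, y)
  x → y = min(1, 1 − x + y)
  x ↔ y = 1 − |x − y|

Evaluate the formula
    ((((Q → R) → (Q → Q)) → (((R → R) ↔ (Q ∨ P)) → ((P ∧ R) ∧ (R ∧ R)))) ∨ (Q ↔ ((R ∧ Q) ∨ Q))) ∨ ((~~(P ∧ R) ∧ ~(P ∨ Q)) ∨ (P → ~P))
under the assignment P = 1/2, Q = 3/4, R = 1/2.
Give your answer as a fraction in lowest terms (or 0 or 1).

1

Q → R = 3/4 → 1/2 = 3/4
Q → Q = 3/4 → 3/4 = 1
(Q → R) → (Q → Q) = 3/4 → 1 = 1
R → R = 1/2 → 1/2 = 1
Q ∨ P = 3/4 ∨ 1/2 = 3/4
(R → R) ↔ (Q ∨ P) = 1 ↔ 3/4 = 3/4
P ∧ R = 1/2 ∧ 1/2 = 1/2
R ∧ R = 1/2 ∧ 1/2 = 1/2
(P ∧ R) ∧ (R ∧ R) = 1/2 ∧ 1/2 = 1/2
((R → R) ↔ (Q ∨ P)) → ((P ∧ R) ∧ (R ∧ R)) = 3/4 → 1/2 = 3/4
((Q → R) → (Q → Q)) → (((R → R) ↔ (Q ∨ P)) → ((P ∧ R) ∧ (R ∧ R))) = 1 → 3/4 = 3/4
R ∧ Q = 1/2 ∧ 3/4 = 1/2
(R ∧ Q) ∨ Q = 1/2 ∨ 3/4 = 3/4
Q ↔ ((R ∧ Q) ∨ Q) = 3/4 ↔ 3/4 = 1
(((Q → R) → (Q → Q)) → (((R → R) ↔ (Q ∨ P)) → ((P ∧ R) ∧ (R ∧ R)))) ∨ (Q ↔ ((R ∧ Q) ∨ Q)) = 3/4 ∨ 1 = 1
P ∧ R = 1/2 ∧ 1/2 = 1/2
~(P ∧ R) = ~1/2 = 1/2
~~(P ∧ R) = ~1/2 = 1/2
P ∨ Q = 1/2 ∨ 3/4 = 3/4
~(P ∨ Q) = ~3/4 = 1/4
~~(P ∧ R) ∧ ~(P ∨ Q) = 1/2 ∧ 1/4 = 1/4
~P = ~1/2 = 1/2
P → ~P = 1/2 → 1/2 = 1
(~~(P ∧ R) ∧ ~(P ∨ Q)) ∨ (P → ~P) = 1/4 ∨ 1 = 1
((((Q → R) → (Q → Q)) → (((R → R) ↔ (Q ∨ P)) → ((P ∧ R) ∧ (R ∧ R)))) ∨ (Q ↔ ((R ∧ Q) ∨ Q))) ∨ ((~~(P ∧ R) ∧ ~(P ∨ Q)) ∨ (P → ~P)) = 1 ∨ 1 = 1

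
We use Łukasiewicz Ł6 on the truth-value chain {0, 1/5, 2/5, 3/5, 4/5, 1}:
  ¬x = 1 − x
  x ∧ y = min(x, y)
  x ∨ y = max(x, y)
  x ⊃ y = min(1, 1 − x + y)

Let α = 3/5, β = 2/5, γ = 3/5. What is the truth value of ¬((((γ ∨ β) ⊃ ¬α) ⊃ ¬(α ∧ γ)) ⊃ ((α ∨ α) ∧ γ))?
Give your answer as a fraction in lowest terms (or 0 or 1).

0

γ ∨ β = 3/5 ∨ 2/5 = 3/5
¬α = ¬3/5 = 2/5
(γ ∨ β) ⊃ ¬α = 3/5 ⊃ 2/5 = 4/5
α ∧ γ = 3/5 ∧ 3/5 = 3/5
¬(α ∧ γ) = ¬3/5 = 2/5
((γ ∨ β) ⊃ ¬α) ⊃ ¬(α ∧ γ) = 4/5 ⊃ 2/5 = 3/5
α ∨ α = 3/5 ∨ 3/5 = 3/5
(α ∨ α) ∧ γ = 3/5 ∧ 3/5 = 3/5
(((γ ∨ β) ⊃ ¬α) ⊃ ¬(α ∧ γ)) ⊃ ((α ∨ α) ∧ γ) = 3/5 ⊃ 3/5 = 1
¬((((γ ∨ β) ⊃ ¬α) ⊃ ¬(α ∧ γ)) ⊃ ((α ∨ α) ∧ γ)) = ¬1 = 0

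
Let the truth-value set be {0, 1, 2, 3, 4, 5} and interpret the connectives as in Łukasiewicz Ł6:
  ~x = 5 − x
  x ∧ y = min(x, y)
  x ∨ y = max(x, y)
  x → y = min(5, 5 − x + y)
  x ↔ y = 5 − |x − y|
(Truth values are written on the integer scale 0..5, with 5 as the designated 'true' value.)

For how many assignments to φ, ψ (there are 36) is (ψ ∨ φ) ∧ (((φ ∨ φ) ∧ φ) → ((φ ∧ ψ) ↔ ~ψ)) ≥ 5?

value 5: 3 assignments (counts)
value 4: 9 assignments
value 3: 8 assignments
value 2: 9 assignments
value 1: 4 assignments
value 0: 3 assignments
So 3 of the 36 assignments meet the threshold.

3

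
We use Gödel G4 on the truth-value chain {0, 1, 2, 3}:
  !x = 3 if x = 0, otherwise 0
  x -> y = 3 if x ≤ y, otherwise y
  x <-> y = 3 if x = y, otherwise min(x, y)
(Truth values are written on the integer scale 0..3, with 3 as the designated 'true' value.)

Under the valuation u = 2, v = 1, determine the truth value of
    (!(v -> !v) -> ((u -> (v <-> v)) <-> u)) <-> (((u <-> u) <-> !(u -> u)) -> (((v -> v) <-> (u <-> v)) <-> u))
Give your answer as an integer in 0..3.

2

!v = !1 = 0
v -> !v = 1 -> 0 = 0
!(v -> !v) = !0 = 3
v <-> v = 1 <-> 1 = 3
u -> (v <-> v) = 2 -> 3 = 3
(u -> (v <-> v)) <-> u = 3 <-> 2 = 2
!(v -> !v) -> ((u -> (v <-> v)) <-> u) = 3 -> 2 = 2
u <-> u = 2 <-> 2 = 3
u -> u = 2 -> 2 = 3
!(u -> u) = !3 = 0
(u <-> u) <-> !(u -> u) = 3 <-> 0 = 0
v -> v = 1 -> 1 = 3
u <-> v = 2 <-> 1 = 1
(v -> v) <-> (u <-> v) = 3 <-> 1 = 1
((v -> v) <-> (u <-> v)) <-> u = 1 <-> 2 = 1
((u <-> u) <-> !(u -> u)) -> (((v -> v) <-> (u <-> v)) <-> u) = 0 -> 1 = 3
(!(v -> !v) -> ((u -> (v <-> v)) <-> u)) <-> (((u <-> u) <-> !(u -> u)) -> (((v -> v) <-> (u <-> v)) <-> u)) = 2 <-> 3 = 2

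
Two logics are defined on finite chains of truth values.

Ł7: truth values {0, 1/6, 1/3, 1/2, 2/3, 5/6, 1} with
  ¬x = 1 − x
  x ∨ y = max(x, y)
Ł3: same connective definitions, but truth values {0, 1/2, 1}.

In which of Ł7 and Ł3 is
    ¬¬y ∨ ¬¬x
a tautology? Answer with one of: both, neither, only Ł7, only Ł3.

neither

In Ł7: at x = 0, y = 0 the value is 0 — not a tautology.
In Ł3: at x = 0, y = 0 the value is 0 — not a tautology.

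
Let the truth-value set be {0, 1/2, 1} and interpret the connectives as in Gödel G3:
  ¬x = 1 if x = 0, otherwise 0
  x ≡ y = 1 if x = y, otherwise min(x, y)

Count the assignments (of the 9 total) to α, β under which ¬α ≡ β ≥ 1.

3

α = 0, β = 0 ↦ 0  <
α = 0, β = 1/2 ↦ 1/2  <
α = 0, β = 1 ↦ 1  ≥
α = 1/2, β = 0 ↦ 1  ≥
α = 1/2, β = 1/2 ↦ 0  <
α = 1/2, β = 1 ↦ 0  <
α = 1, β = 0 ↦ 1  ≥
α = 1, β = 1/2 ↦ 0  <
α = 1, β = 1 ↦ 0  <
So 3 of the 9 assignments meet the threshold.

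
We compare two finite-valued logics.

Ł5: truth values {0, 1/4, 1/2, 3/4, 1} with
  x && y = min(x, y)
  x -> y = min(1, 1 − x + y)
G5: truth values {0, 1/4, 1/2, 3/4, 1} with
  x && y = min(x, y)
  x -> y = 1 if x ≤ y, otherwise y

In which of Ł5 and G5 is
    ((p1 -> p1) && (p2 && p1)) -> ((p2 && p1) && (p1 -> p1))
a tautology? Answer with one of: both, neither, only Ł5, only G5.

both

In Ł5: every assignment gives 1 — tautology.
In G5: every assignment gives 1 — tautology.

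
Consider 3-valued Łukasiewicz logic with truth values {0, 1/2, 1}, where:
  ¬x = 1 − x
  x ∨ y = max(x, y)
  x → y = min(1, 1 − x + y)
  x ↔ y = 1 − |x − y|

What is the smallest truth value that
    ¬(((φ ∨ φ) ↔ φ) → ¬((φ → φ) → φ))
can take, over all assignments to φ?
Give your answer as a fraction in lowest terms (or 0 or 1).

Take φ = 0:
φ ∨ φ = 0 ∨ 0 = 0
(φ ∨ φ) ↔ φ = 0 ↔ 0 = 1
φ → φ = 0 → 0 = 1
(φ → φ) → φ = 1 → 0 = 0
¬((φ → φ) → φ) = ¬0 = 1
((φ ∨ φ) ↔ φ) → ¬((φ → φ) → φ) = 1 → 1 = 1
¬(((φ ∨ φ) ↔ φ) → ¬((φ → φ) → φ)) = ¬1 = 0
No assignment yields a value below 0, so this is the minimum.

0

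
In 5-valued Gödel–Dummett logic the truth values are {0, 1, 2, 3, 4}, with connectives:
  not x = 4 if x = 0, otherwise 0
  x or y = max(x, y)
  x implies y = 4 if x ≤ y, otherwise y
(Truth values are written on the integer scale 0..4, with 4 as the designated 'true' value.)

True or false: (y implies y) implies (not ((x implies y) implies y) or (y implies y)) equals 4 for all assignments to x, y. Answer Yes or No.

Yes

At x = 3, y = 4, for instance:
y implies y = 4 implies 4 = 4
x implies y = 3 implies 4 = 4
(x implies y) implies y = 4 implies 4 = 4
not ((x implies y) implies y) = not 4 = 0
not ((x implies y) implies y) or (y implies y) = 0 or 4 = 4
(y implies y) implies (not ((x implies y) implies y) or (y implies y)) = 4 implies 4 = 4
and checking the remaining 24 assignments likewise gives ≥ 4 in every case.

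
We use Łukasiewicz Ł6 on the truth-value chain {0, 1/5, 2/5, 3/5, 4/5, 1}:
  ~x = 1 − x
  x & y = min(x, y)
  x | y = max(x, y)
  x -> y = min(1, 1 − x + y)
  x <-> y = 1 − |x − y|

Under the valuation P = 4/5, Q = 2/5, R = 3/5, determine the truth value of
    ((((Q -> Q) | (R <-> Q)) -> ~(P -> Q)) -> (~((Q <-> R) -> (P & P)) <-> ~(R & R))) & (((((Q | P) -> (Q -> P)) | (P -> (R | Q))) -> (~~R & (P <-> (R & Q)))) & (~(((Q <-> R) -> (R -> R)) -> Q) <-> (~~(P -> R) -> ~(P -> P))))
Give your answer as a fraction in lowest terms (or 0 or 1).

Q -> Q = 2/5 -> 2/5 = 1
R <-> Q = 3/5 <-> 2/5 = 4/5
(Q -> Q) | (R <-> Q) = 1 | 4/5 = 1
P -> Q = 4/5 -> 2/5 = 3/5
~(P -> Q) = ~3/5 = 2/5
((Q -> Q) | (R <-> Q)) -> ~(P -> Q) = 1 -> 2/5 = 2/5
Q <-> R = 2/5 <-> 3/5 = 4/5
P & P = 4/5 & 4/5 = 4/5
(Q <-> R) -> (P & P) = 4/5 -> 4/5 = 1
~((Q <-> R) -> (P & P)) = ~1 = 0
R & R = 3/5 & 3/5 = 3/5
~(R & R) = ~3/5 = 2/5
~((Q <-> R) -> (P & P)) <-> ~(R & R) = 0 <-> 2/5 = 3/5
(((Q -> Q) | (R <-> Q)) -> ~(P -> Q)) -> (~((Q <-> R) -> (P & P)) <-> ~(R & R)) = 2/5 -> 3/5 = 1
Q | P = 2/5 | 4/5 = 4/5
Q -> P = 2/5 -> 4/5 = 1
(Q | P) -> (Q -> P) = 4/5 -> 1 = 1
R | Q = 3/5 | 2/5 = 3/5
P -> (R | Q) = 4/5 -> 3/5 = 4/5
((Q | P) -> (Q -> P)) | (P -> (R | Q)) = 1 | 4/5 = 1
~R = ~3/5 = 2/5
~~R = ~2/5 = 3/5
R & Q = 3/5 & 2/5 = 2/5
P <-> (R & Q) = 4/5 <-> 2/5 = 3/5
~~R & (P <-> (R & Q)) = 3/5 & 3/5 = 3/5
(((Q | P) -> (Q -> P)) | (P -> (R | Q))) -> (~~R & (P <-> (R & Q))) = 1 -> 3/5 = 3/5
Q <-> R = 2/5 <-> 3/5 = 4/5
R -> R = 3/5 -> 3/5 = 1
(Q <-> R) -> (R -> R) = 4/5 -> 1 = 1
((Q <-> R) -> (R -> R)) -> Q = 1 -> 2/5 = 2/5
~(((Q <-> R) -> (R -> R)) -> Q) = ~2/5 = 3/5
P -> R = 4/5 -> 3/5 = 4/5
~(P -> R) = ~4/5 = 1/5
~~(P -> R) = ~1/5 = 4/5
P -> P = 4/5 -> 4/5 = 1
~(P -> P) = ~1 = 0
~~(P -> R) -> ~(P -> P) = 4/5 -> 0 = 1/5
~(((Q <-> R) -> (R -> R)) -> Q) <-> (~~(P -> R) -> ~(P -> P)) = 3/5 <-> 1/5 = 3/5
((((Q | P) -> (Q -> P)) | (P -> (R | Q))) -> (~~R & (P <-> (R & Q)))) & (~(((Q <-> R) -> (R -> R)) -> Q) <-> (~~(P -> R) -> ~(P -> P))) = 3/5 & 3/5 = 3/5
((((Q -> Q) | (R <-> Q)) -> ~(P -> Q)) -> (~((Q <-> R) -> (P & P)) <-> ~(R & R))) & (((((Q | P) -> (Q -> P)) | (P -> (R | Q))) -> (~~R & (P <-> (R & Q)))) & (~(((Q <-> R) -> (R -> R)) -> Q) <-> (~~(P -> R) -> ~(P -> P)))) = 1 & 3/5 = 3/5

3/5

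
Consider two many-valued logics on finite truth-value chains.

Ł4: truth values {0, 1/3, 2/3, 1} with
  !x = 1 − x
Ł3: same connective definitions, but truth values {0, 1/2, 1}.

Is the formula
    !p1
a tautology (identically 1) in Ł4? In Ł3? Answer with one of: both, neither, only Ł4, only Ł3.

In Ł4: at p1 = 1/3 the value is 2/3 — not a tautology.
In Ł3: at p1 = 1/2 the value is 1/2 — not a tautology.

neither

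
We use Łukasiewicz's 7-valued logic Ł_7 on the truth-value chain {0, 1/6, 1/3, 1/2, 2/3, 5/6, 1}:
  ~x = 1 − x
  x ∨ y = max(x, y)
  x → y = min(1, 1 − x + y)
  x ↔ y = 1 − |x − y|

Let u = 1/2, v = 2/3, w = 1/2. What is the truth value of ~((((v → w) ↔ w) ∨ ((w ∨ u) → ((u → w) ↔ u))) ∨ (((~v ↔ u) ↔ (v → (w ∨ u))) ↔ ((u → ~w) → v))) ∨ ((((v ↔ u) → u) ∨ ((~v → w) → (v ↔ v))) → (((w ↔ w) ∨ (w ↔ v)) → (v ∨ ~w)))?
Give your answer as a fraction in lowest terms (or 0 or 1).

v → w = 2/3 → 1/2 = 5/6
(v → w) ↔ w = 5/6 ↔ 1/2 = 2/3
w ∨ u = 1/2 ∨ 1/2 = 1/2
u → w = 1/2 → 1/2 = 1
(u → w) ↔ u = 1 ↔ 1/2 = 1/2
(w ∨ u) → ((u → w) ↔ u) = 1/2 → 1/2 = 1
((v → w) ↔ w) ∨ ((w ∨ u) → ((u → w) ↔ u)) = 2/3 ∨ 1 = 1
~v = ~2/3 = 1/3
~v ↔ u = 1/3 ↔ 1/2 = 5/6
w ∨ u = 1/2 ∨ 1/2 = 1/2
v → (w ∨ u) = 2/3 → 1/2 = 5/6
(~v ↔ u) ↔ (v → (w ∨ u)) = 5/6 ↔ 5/6 = 1
~w = ~1/2 = 1/2
u → ~w = 1/2 → 1/2 = 1
(u → ~w) → v = 1 → 2/3 = 2/3
((~v ↔ u) ↔ (v → (w ∨ u))) ↔ ((u → ~w) → v) = 1 ↔ 2/3 = 2/3
(((v → w) ↔ w) ∨ ((w ∨ u) → ((u → w) ↔ u))) ∨ (((~v ↔ u) ↔ (v → (w ∨ u))) ↔ ((u → ~w) → v)) = 1 ∨ 2/3 = 1
~((((v → w) ↔ w) ∨ ((w ∨ u) → ((u → w) ↔ u))) ∨ (((~v ↔ u) ↔ (v → (w ∨ u))) ↔ ((u → ~w) → v))) = ~1 = 0
v ↔ u = 2/3 ↔ 1/2 = 5/6
(v ↔ u) → u = 5/6 → 1/2 = 2/3
~v = ~2/3 = 1/3
~v → w = 1/3 → 1/2 = 1
v ↔ v = 2/3 ↔ 2/3 = 1
(~v → w) → (v ↔ v) = 1 → 1 = 1
((v ↔ u) → u) ∨ ((~v → w) → (v ↔ v)) = 2/3 ∨ 1 = 1
w ↔ w = 1/2 ↔ 1/2 = 1
w ↔ v = 1/2 ↔ 2/3 = 5/6
(w ↔ w) ∨ (w ↔ v) = 1 ∨ 5/6 = 1
~w = ~1/2 = 1/2
v ∨ ~w = 2/3 ∨ 1/2 = 2/3
((w ↔ w) ∨ (w ↔ v)) → (v ∨ ~w) = 1 → 2/3 = 2/3
(((v ↔ u) → u) ∨ ((~v → w) → (v ↔ v))) → (((w ↔ w) ∨ (w ↔ v)) → (v ∨ ~w)) = 1 → 2/3 = 2/3
~((((v → w) ↔ w) ∨ ((w ∨ u) → ((u → w) ↔ u))) ∨ (((~v ↔ u) ↔ (v → (w ∨ u))) ↔ ((u → ~w) → v))) ∨ ((((v ↔ u) → u) ∨ ((~v → w) → (v ↔ v))) → (((w ↔ w) ∨ (w ↔ v)) → (v ∨ ~w))) = 0 ∨ 2/3 = 2/3

2/3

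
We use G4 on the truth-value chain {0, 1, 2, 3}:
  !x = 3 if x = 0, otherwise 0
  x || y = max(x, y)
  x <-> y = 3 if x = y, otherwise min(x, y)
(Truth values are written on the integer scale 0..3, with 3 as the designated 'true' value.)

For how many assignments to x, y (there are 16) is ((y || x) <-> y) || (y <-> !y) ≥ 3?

10

x = 0, y = 0 ↦ 3  ≥
x = 0, y = 1 ↦ 3  ≥
x = 0, y = 2 ↦ 3  ≥
x = 0, y = 3 ↦ 3  ≥
x = 1, y = 0 ↦ 0  <
x = 1, y = 1 ↦ 3  ≥
x = 1, y = 2 ↦ 3  ≥
x = 1, y = 3 ↦ 3  ≥
x = 2, y = 0 ↦ 0  <
x = 2, y = 1 ↦ 1  <
x = 2, y = 2 ↦ 3  ≥
x = 2, y = 3 ↦ 3  ≥
x = 3, y = 0 ↦ 0  <
x = 3, y = 1 ↦ 1  <
x = 3, y = 2 ↦ 2  <
x = 3, y = 3 ↦ 3  ≥
So 10 of the 16 assignments meet the threshold.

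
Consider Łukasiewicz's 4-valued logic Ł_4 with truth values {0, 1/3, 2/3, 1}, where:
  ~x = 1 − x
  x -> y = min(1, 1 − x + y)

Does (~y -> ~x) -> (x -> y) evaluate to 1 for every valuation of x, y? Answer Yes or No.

x = 0, y = 0 ↦ 1
x = 0, y = 1/3 ↦ 1
x = 0, y = 2/3 ↦ 1
x = 0, y = 1 ↦ 1
x = 1/3, y = 0 ↦ 1
x = 1/3, y = 1/3 ↦ 1
x = 1/3, y = 2/3 ↦ 1
x = 1/3, y = 1 ↦ 1
x = 2/3, y = 0 ↦ 1
x = 2/3, y = 1/3 ↦ 1
x = 2/3, y = 2/3 ↦ 1
x = 2/3, y = 1 ↦ 1
x = 1, y = 0 ↦ 1
x = 1, y = 1/3 ↦ 1
x = 1, y = 2/3 ↦ 1
x = 1, y = 1 ↦ 1
Every assignment gives a value ≥ 1.

Yes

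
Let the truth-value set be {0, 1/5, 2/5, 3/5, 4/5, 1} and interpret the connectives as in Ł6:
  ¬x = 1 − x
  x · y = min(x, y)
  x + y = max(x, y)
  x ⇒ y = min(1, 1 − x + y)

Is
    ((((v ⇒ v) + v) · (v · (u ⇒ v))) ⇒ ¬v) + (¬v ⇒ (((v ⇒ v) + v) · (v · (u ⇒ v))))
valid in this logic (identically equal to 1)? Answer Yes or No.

At u = 4/5, v = 2/5, for instance:
v ⇒ v = 2/5 ⇒ 2/5 = 1
(v ⇒ v) + v = 1 + 2/5 = 1
u ⇒ v = 4/5 ⇒ 2/5 = 3/5
v · (u ⇒ v) = 2/5 · 3/5 = 2/5
((v ⇒ v) + v) · (v · (u ⇒ v)) = 1 · 2/5 = 2/5
¬v = ¬2/5 = 3/5
(((v ⇒ v) + v) · (v · (u ⇒ v))) ⇒ ¬v = 2/5 ⇒ 3/5 = 1
¬v ⇒ (((v ⇒ v) + v) · (v · (u ⇒ v))) = 3/5 ⇒ 2/5 = 4/5
((((v ⇒ v) + v) · (v · (u ⇒ v))) ⇒ ¬v) + (¬v ⇒ (((v ⇒ v) + v) · (v · (u ⇒ v)))) = 1 + 4/5 = 1
and checking the remaining 35 assignments likewise gives ≥ 1 in every case.

Yes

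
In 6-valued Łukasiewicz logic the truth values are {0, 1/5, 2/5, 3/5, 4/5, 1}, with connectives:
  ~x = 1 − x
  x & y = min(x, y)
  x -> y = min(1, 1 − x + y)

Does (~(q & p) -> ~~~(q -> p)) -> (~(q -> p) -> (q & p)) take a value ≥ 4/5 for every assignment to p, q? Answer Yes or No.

Counterexample: take p = 0, q = 4/5.
q & p = 4/5 & 0 = 0
~(q & p) = ~0 = 1
q -> p = 4/5 -> 0 = 1/5
~(q -> p) = ~1/5 = 4/5
~~(q -> p) = ~4/5 = 1/5
~~~(q -> p) = ~1/5 = 4/5
~(q & p) -> ~~~(q -> p) = 1 -> 4/5 = 4/5
q -> p = 4/5 -> 0 = 1/5
~(q -> p) = ~1/5 = 4/5
q & p = 4/5 & 0 = 0
~(q -> p) -> (q & p) = 4/5 -> 0 = 1/5
(~(q & p) -> ~~~(q -> p)) -> (~(q -> p) -> (q & p)) = 4/5 -> 1/5 = 2/5
This gives 2/5, which is below 4/5.

No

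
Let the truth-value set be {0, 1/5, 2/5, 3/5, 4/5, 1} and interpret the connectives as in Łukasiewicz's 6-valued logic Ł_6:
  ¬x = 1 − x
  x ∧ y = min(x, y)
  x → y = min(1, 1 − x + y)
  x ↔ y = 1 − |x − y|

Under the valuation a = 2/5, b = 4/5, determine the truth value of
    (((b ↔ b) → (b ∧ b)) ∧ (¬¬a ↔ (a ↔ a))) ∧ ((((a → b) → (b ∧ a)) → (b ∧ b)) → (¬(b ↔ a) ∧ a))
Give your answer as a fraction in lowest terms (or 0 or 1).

b ↔ b = 4/5 ↔ 4/5 = 1
b ∧ b = 4/5 ∧ 4/5 = 4/5
(b ↔ b) → (b ∧ b) = 1 → 4/5 = 4/5
¬a = ¬2/5 = 3/5
¬¬a = ¬3/5 = 2/5
a ↔ a = 2/5 ↔ 2/5 = 1
¬¬a ↔ (a ↔ a) = 2/5 ↔ 1 = 2/5
((b ↔ b) → (b ∧ b)) ∧ (¬¬a ↔ (a ↔ a)) = 4/5 ∧ 2/5 = 2/5
a → b = 2/5 → 4/5 = 1
b ∧ a = 4/5 ∧ 2/5 = 2/5
(a → b) → (b ∧ a) = 1 → 2/5 = 2/5
b ∧ b = 4/5 ∧ 4/5 = 4/5
((a → b) → (b ∧ a)) → (b ∧ b) = 2/5 → 4/5 = 1
b ↔ a = 4/5 ↔ 2/5 = 3/5
¬(b ↔ a) = ¬3/5 = 2/5
¬(b ↔ a) ∧ a = 2/5 ∧ 2/5 = 2/5
(((a → b) → (b ∧ a)) → (b ∧ b)) → (¬(b ↔ a) ∧ a) = 1 → 2/5 = 2/5
(((b ↔ b) → (b ∧ b)) ∧ (¬¬a ↔ (a ↔ a))) ∧ ((((a → b) → (b ∧ a)) → (b ∧ b)) → (¬(b ↔ a) ∧ a)) = 2/5 ∧ 2/5 = 2/5

2/5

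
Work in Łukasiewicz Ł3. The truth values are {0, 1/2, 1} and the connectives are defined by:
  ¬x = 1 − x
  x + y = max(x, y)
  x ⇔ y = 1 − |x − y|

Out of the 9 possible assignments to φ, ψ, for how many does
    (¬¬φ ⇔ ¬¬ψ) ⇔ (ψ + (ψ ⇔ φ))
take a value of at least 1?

φ = 0, ψ = 0 ↦ 1  ≥
φ = 0, ψ = 1/2 ↦ 1  ≥
φ = 0, ψ = 1 ↦ 0  <
φ = 1/2, ψ = 0 ↦ 1  ≥
φ = 1/2, ψ = 1/2 ↦ 1  ≥
φ = 1/2, ψ = 1 ↦ 1/2  <
φ = 1, ψ = 0 ↦ 1  ≥
φ = 1, ψ = 1/2 ↦ 1  ≥
φ = 1, ψ = 1 ↦ 1  ≥
So 7 of the 9 assignments meet the threshold.

7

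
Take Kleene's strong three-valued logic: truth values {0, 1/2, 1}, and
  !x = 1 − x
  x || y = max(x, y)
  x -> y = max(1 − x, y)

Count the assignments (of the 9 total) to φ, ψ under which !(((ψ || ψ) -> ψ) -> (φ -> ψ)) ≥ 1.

1

φ = 0, ψ = 0 ↦ 0  <
φ = 0, ψ = 1/2 ↦ 0  <
φ = 0, ψ = 1 ↦ 0  <
φ = 1/2, ψ = 0 ↦ 1/2  <
φ = 1/2, ψ = 1/2 ↦ 1/2  <
φ = 1/2, ψ = 1 ↦ 0  <
φ = 1, ψ = 0 ↦ 1  ≥
φ = 1, ψ = 1/2 ↦ 1/2  <
φ = 1, ψ = 1 ↦ 0  <
So 1 of the 9 assignments meets the threshold.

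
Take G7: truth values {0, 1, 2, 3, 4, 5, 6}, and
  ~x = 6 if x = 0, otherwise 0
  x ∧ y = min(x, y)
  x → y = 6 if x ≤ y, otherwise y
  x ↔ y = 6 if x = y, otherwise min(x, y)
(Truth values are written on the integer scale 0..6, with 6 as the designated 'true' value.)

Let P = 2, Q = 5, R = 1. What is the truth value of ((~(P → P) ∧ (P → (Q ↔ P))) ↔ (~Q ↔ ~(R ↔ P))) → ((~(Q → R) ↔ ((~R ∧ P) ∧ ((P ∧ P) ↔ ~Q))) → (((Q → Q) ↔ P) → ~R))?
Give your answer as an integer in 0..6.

6

P → P = 2 → 2 = 6
~(P → P) = ~6 = 0
Q ↔ P = 5 ↔ 2 = 2
P → (Q ↔ P) = 2 → 2 = 6
~(P → P) ∧ (P → (Q ↔ P)) = 0 ∧ 6 = 0
~Q = ~5 = 0
R ↔ P = 1 ↔ 2 = 1
~(R ↔ P) = ~1 = 0
~Q ↔ ~(R ↔ P) = 0 ↔ 0 = 6
(~(P → P) ∧ (P → (Q ↔ P))) ↔ (~Q ↔ ~(R ↔ P)) = 0 ↔ 6 = 0
Q → R = 5 → 1 = 1
~(Q → R) = ~1 = 0
~R = ~1 = 0
~R ∧ P = 0 ∧ 2 = 0
P ∧ P = 2 ∧ 2 = 2
~Q = ~5 = 0
(P ∧ P) ↔ ~Q = 2 ↔ 0 = 0
(~R ∧ P) ∧ ((P ∧ P) ↔ ~Q) = 0 ∧ 0 = 0
~(Q → R) ↔ ((~R ∧ P) ∧ ((P ∧ P) ↔ ~Q)) = 0 ↔ 0 = 6
Q → Q = 5 → 5 = 6
(Q → Q) ↔ P = 6 ↔ 2 = 2
~R = ~1 = 0
((Q → Q) ↔ P) → ~R = 2 → 0 = 0
(~(Q → R) ↔ ((~R ∧ P) ∧ ((P ∧ P) ↔ ~Q))) → (((Q → Q) ↔ P) → ~R) = 6 → 0 = 0
((~(P → P) ∧ (P → (Q ↔ P))) ↔ (~Q ↔ ~(R ↔ P))) → ((~(Q → R) ↔ ((~R ∧ P) ∧ ((P ∧ P) ↔ ~Q))) → (((Q → Q) ↔ P) → ~R)) = 0 → 0 = 6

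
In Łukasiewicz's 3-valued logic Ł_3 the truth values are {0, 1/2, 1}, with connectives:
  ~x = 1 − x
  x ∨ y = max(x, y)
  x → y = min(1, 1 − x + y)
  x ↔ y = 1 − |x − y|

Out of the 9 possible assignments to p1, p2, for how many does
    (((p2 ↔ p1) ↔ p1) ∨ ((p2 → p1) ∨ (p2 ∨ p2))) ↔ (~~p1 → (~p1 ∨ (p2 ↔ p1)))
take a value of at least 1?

p1 = 0, p2 = 0 ↦ 1  ≥
p1 = 0, p2 = 1/2 ↦ 1/2  <
p1 = 0, p2 = 1 ↦ 1  ≥
p1 = 1/2, p2 = 0 ↦ 1  ≥
p1 = 1/2, p2 = 1/2 ↦ 1  ≥
p1 = 1/2, p2 = 1 ↦ 1  ≥
p1 = 1, p2 = 0 ↦ 0  <
p1 = 1, p2 = 1/2 ↦ 1/2  <
p1 = 1, p2 = 1 ↦ 1  ≥
So 6 of the 9 assignments meet the threshold.

6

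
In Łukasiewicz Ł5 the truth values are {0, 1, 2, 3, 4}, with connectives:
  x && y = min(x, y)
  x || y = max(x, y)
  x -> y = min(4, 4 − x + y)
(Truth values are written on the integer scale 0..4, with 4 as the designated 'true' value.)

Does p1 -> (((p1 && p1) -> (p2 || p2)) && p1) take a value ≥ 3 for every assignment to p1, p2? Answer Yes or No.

No

Counterexample: take p1 = 3, p2 = 0.
p1 && p1 = 3 && 3 = 3
p2 || p2 = 0 || 0 = 0
(p1 && p1) -> (p2 || p2) = 3 -> 0 = 1
((p1 && p1) -> (p2 || p2)) && p1 = 1 && 3 = 1
p1 -> (((p1 && p1) -> (p2 || p2)) && p1) = 3 -> 1 = 2
This gives 2, which is below 3.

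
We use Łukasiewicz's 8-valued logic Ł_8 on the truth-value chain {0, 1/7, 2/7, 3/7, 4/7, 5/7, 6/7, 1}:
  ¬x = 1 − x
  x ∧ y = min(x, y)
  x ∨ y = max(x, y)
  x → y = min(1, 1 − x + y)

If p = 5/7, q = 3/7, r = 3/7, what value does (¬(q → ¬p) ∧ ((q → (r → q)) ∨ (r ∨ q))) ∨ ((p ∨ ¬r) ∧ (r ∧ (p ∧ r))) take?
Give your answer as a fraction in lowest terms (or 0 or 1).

¬p = ¬5/7 = 2/7
q → ¬p = 3/7 → 2/7 = 6/7
¬(q → ¬p) = ¬6/7 = 1/7
r → q = 3/7 → 3/7 = 1
q → (r → q) = 3/7 → 1 = 1
r ∨ q = 3/7 ∨ 3/7 = 3/7
(q → (r → q)) ∨ (r ∨ q) = 1 ∨ 3/7 = 1
¬(q → ¬p) ∧ ((q → (r → q)) ∨ (r ∨ q)) = 1/7 ∧ 1 = 1/7
¬r = ¬3/7 = 4/7
p ∨ ¬r = 5/7 ∨ 4/7 = 5/7
p ∧ r = 5/7 ∧ 3/7 = 3/7
r ∧ (p ∧ r) = 3/7 ∧ 3/7 = 3/7
(p ∨ ¬r) ∧ (r ∧ (p ∧ r)) = 5/7 ∧ 3/7 = 3/7
(¬(q → ¬p) ∧ ((q → (r → q)) ∨ (r ∨ q))) ∨ ((p ∨ ¬r) ∧ (r ∧ (p ∧ r))) = 1/7 ∨ 3/7 = 3/7

3/7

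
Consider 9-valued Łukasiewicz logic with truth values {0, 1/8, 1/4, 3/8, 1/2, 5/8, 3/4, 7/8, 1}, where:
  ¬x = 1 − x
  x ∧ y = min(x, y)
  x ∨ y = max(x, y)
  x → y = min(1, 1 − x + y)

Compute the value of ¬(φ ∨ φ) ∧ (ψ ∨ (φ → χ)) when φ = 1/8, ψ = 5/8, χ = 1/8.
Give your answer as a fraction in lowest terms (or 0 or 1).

7/8

φ ∨ φ = 1/8 ∨ 1/8 = 1/8
¬(φ ∨ φ) = ¬1/8 = 7/8
φ → χ = 1/8 → 1/8 = 1
ψ ∨ (φ → χ) = 5/8 ∨ 1 = 1
¬(φ ∨ φ) ∧ (ψ ∨ (φ → χ)) = 7/8 ∧ 1 = 7/8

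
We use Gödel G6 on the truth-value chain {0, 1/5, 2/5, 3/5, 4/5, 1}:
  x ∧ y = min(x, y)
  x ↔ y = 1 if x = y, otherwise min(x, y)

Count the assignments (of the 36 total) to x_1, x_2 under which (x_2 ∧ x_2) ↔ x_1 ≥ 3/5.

12

value 1: 6 assignments (counts)
value 4/5: 2 assignments (counts)
value 3/5: 4 assignments (counts)
value 2/5: 6 assignments
value 1/5: 8 assignments
value 0: 10 assignments
So 12 of the 36 assignments meet the threshold.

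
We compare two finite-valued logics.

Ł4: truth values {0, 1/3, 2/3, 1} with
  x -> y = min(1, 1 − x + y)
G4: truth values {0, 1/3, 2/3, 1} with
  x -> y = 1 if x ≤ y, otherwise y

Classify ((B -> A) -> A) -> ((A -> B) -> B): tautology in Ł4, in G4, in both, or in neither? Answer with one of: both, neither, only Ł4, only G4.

only Ł4

In Ł4: every assignment gives 1 — tautology.
In G4: at A = 0, B = 1/3 the value is 1/3 — not a tautology.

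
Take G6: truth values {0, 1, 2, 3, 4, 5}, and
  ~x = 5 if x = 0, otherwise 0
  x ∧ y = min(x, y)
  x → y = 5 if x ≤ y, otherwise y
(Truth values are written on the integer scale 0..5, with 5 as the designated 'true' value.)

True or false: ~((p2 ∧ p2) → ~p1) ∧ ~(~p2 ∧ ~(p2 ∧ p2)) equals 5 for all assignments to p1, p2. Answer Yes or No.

Counterexample: take p1 = 0, p2 = 0.
p2 ∧ p2 = 0 ∧ 0 = 0
~p1 = ~0 = 5
(p2 ∧ p2) → ~p1 = 0 → 5 = 5
~((p2 ∧ p2) → ~p1) = ~5 = 0
~p2 = ~0 = 5
p2 ∧ p2 = 0 ∧ 0 = 0
~(p2 ∧ p2) = ~0 = 5
~p2 ∧ ~(p2 ∧ p2) = 5 ∧ 5 = 5
~(~p2 ∧ ~(p2 ∧ p2)) = ~5 = 0
~((p2 ∧ p2) → ~p1) ∧ ~(~p2 ∧ ~(p2 ∧ p2)) = 0 ∧ 0 = 0
This gives 0 ≠ 5.

No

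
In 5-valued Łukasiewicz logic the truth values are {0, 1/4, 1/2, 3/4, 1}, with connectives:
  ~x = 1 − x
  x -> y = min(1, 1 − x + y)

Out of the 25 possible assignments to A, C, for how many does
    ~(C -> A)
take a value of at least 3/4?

value 1: 1 assignment (counts)
value 3/4: 2 assignments (counts)
value 1/2: 3 assignments
value 1/4: 4 assignments
value 0: 15 assignments
So 3 of the 25 assignments meet the threshold.

3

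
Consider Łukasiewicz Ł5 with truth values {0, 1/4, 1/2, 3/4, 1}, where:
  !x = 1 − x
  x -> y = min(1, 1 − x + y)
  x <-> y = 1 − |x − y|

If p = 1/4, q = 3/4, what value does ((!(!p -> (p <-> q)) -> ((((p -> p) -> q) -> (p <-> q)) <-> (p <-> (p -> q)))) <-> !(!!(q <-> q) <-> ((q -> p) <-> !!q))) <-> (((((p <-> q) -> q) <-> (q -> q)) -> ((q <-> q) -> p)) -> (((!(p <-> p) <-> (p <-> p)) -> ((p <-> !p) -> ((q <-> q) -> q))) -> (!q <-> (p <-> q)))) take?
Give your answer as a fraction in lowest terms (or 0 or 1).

1/4

!p = !1/4 = 3/4
p <-> q = 1/4 <-> 3/4 = 1/2
!p -> (p <-> q) = 3/4 -> 1/2 = 3/4
!(!p -> (p <-> q)) = !3/4 = 1/4
p -> p = 1/4 -> 1/4 = 1
(p -> p) -> q = 1 -> 3/4 = 3/4
p <-> q = 1/4 <-> 3/4 = 1/2
((p -> p) -> q) -> (p <-> q) = 3/4 -> 1/2 = 3/4
p -> q = 1/4 -> 3/4 = 1
p <-> (p -> q) = 1/4 <-> 1 = 1/4
(((p -> p) -> q) -> (p <-> q)) <-> (p <-> (p -> q)) = 3/4 <-> 1/4 = 1/2
!(!p -> (p <-> q)) -> ((((p -> p) -> q) -> (p <-> q)) <-> (p <-> (p -> q))) = 1/4 -> 1/2 = 1
q <-> q = 3/4 <-> 3/4 = 1
!(q <-> q) = !1 = 0
!!(q <-> q) = !0 = 1
q -> p = 3/4 -> 1/4 = 1/2
!q = !3/4 = 1/4
!!q = !1/4 = 3/4
(q -> p) <-> !!q = 1/2 <-> 3/4 = 3/4
!!(q <-> q) <-> ((q -> p) <-> !!q) = 1 <-> 3/4 = 3/4
!(!!(q <-> q) <-> ((q -> p) <-> !!q)) = !3/4 = 1/4
(!(!p -> (p <-> q)) -> ((((p -> p) -> q) -> (p <-> q)) <-> (p <-> (p -> q)))) <-> !(!!(q <-> q) <-> ((q -> p) <-> !!q)) = 1 <-> 1/4 = 1/4
p <-> q = 1/4 <-> 3/4 = 1/2
(p <-> q) -> q = 1/2 -> 3/4 = 1
q -> q = 3/4 -> 3/4 = 1
((p <-> q) -> q) <-> (q -> q) = 1 <-> 1 = 1
q <-> q = 3/4 <-> 3/4 = 1
(q <-> q) -> p = 1 -> 1/4 = 1/4
(((p <-> q) -> q) <-> (q -> q)) -> ((q <-> q) -> p) = 1 -> 1/4 = 1/4
p <-> p = 1/4 <-> 1/4 = 1
!(p <-> p) = !1 = 0
p <-> p = 1/4 <-> 1/4 = 1
!(p <-> p) <-> (p <-> p) = 0 <-> 1 = 0
!p = !1/4 = 3/4
p <-> !p = 1/4 <-> 3/4 = 1/2
q <-> q = 3/4 <-> 3/4 = 1
(q <-> q) -> q = 1 -> 3/4 = 3/4
(p <-> !p) -> ((q <-> q) -> q) = 1/2 -> 3/4 = 1
(!(p <-> p) <-> (p <-> p)) -> ((p <-> !p) -> ((q <-> q) -> q)) = 0 -> 1 = 1
!q = !3/4 = 1/4
p <-> q = 1/4 <-> 3/4 = 1/2
!q <-> (p <-> q) = 1/4 <-> 1/2 = 3/4
((!(p <-> p) <-> (p <-> p)) -> ((p <-> !p) -> ((q <-> q) -> q))) -> (!q <-> (p <-> q)) = 1 -> 3/4 = 3/4
((((p <-> q) -> q) <-> (q -> q)) -> ((q <-> q) -> p)) -> (((!(p <-> p) <-> (p <-> p)) -> ((p <-> !p) -> ((q <-> q) -> q))) -> (!q <-> (p <-> q))) = 1/4 -> 3/4 = 1
((!(!p -> (p <-> q)) -> ((((p -> p) -> q) -> (p <-> q)) <-> (p <-> (p -> q)))) <-> !(!!(q <-> q) <-> ((q -> p) <-> !!q))) <-> (((((p <-> q) -> q) <-> (q -> q)) -> ((q <-> q) -> p)) -> (((!(p <-> p) <-> (p <-> p)) -> ((p <-> !p) -> ((q <-> q) -> q))) -> (!q <-> (p <-> q)))) = 1/4 <-> 1 = 1/4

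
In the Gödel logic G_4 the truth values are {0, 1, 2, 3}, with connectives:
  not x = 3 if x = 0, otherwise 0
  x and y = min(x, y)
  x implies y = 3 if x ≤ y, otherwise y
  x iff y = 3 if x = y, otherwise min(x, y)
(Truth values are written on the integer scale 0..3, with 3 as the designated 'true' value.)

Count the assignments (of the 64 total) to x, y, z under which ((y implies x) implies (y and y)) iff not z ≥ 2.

21

value 3: 19 assignments (counts)
value 2: 2 assignments (counts)
value 1: 3 assignments
value 0: 40 assignments
So 21 of the 64 assignments meet the threshold.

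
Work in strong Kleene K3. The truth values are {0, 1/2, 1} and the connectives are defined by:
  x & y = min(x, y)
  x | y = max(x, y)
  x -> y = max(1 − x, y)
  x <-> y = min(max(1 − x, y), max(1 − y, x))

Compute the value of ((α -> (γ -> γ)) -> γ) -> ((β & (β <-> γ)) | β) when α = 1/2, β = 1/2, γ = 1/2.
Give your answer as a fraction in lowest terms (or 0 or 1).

γ -> γ = 1/2 -> 1/2 = 1/2
α -> (γ -> γ) = 1/2 -> 1/2 = 1/2
(α -> (γ -> γ)) -> γ = 1/2 -> 1/2 = 1/2
β <-> γ = 1/2 <-> 1/2 = 1/2
β & (β <-> γ) = 1/2 & 1/2 = 1/2
(β & (β <-> γ)) | β = 1/2 | 1/2 = 1/2
((α -> (γ -> γ)) -> γ) -> ((β & (β <-> γ)) | β) = 1/2 -> 1/2 = 1/2

1/2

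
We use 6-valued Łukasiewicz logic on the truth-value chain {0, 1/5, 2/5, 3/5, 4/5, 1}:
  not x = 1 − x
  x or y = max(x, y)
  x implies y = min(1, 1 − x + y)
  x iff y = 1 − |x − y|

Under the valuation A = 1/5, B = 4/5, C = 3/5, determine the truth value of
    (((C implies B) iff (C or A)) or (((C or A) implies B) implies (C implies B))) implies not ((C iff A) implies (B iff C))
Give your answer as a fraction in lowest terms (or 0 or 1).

C implies B = 3/5 implies 4/5 = 1
C or A = 3/5 or 1/5 = 3/5
(C implies B) iff (C or A) = 1 iff 3/5 = 3/5
C or A = 3/5 or 1/5 = 3/5
(C or A) implies B = 3/5 implies 4/5 = 1
C implies B = 3/5 implies 4/5 = 1
((C or A) implies B) implies (C implies B) = 1 implies 1 = 1
((C implies B) iff (C or A)) or (((C or A) implies B) implies (C implies B)) = 3/5 or 1 = 1
C iff A = 3/5 iff 1/5 = 3/5
B iff C = 4/5 iff 3/5 = 4/5
(C iff A) implies (B iff C) = 3/5 implies 4/5 = 1
not ((C iff A) implies (B iff C)) = not 1 = 0
(((C implies B) iff (C or A)) or (((C or A) implies B) implies (C implies B))) implies not ((C iff A) implies (B iff C)) = 1 implies 0 = 0

0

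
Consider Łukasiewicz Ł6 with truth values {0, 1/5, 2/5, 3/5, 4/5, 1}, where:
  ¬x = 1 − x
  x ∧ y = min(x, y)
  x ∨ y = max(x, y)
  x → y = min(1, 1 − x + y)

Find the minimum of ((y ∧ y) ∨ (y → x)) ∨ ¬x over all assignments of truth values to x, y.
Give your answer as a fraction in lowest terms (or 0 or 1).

Take x = 1/5, y = 2/5:
y ∧ y = 2/5 ∧ 2/5 = 2/5
y → x = 2/5 → 1/5 = 4/5
(y ∧ y) ∨ (y → x) = 2/5 ∨ 4/5 = 4/5
¬x = ¬1/5 = 4/5
((y ∧ y) ∨ (y → x)) ∨ ¬x = 4/5 ∨ 4/5 = 4/5
No assignment yields a value below 4/5, so this is the minimum.

4/5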